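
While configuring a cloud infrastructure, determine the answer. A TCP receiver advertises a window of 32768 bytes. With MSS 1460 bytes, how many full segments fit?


Given: RWND = 32768 bytes, MSS = 1460 bytes
Full segments = floor(RWND / MSS)
Full segments = floor(32768 / 1460)
Full segments = floor(22.4438) = 22

22


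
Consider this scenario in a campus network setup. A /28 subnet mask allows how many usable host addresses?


Given: subnet mask /28
Host bits = 32 - 28 = 4
Total addresses = 2^4 = 16
Usable hosts = 16 - 2 (network + broadcast) = 14

14


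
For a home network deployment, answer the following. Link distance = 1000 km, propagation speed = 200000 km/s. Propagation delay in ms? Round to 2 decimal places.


Given: distance = 1000 km, speed = 200000 km/s
Delay = distance / speed = 1000 / 200000 seconds
Delay in ms = 1000 * 1000 / 200000
Delay = 5.0000 ms
Rounded to 2 dp = 5.00 ms

5.00


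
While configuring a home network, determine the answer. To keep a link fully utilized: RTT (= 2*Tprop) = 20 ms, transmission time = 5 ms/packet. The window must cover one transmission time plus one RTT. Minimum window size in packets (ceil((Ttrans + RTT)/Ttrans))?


Given: Ttrans = 5 ms, RTT = 20 ms (= 2 * Tprop, Tprop = 10 ms)
Time until first ACK returns = Ttrans + RTT = 5 + 20 = 25 ms
Need W * Ttrans >= Ttrans + RTT  ->  W >= (Ttrans + RTT) / Ttrans
(Ttrans + RTT) / Ttrans = 25 / 5 = 5
W_min = ceil(5) = 5

5


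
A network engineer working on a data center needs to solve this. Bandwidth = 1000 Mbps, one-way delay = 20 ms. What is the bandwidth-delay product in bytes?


Given: bandwidth = 1000 Mbps, delay = 20 ms
BDP in bits = 1000 * 10^6 * 20 / 1000
BDP in bits = 20000000
BDP in bytes = 20000000 / 8 = 2500000

2500000


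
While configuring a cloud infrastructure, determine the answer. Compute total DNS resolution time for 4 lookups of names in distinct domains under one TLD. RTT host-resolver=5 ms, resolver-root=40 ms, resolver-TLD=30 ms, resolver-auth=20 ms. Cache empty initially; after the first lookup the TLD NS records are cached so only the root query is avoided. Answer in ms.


Lookup 1 (cold cache): local + root + TLD + auth = 5 + 40 + 30 + 20 = 95 ms
Lookups 2..4 (TLD NS cached -> skip root; new domain -> still ask TLD and auth): local + TLD + auth = 5 + 30 + 20 = 55 ms each
Remaining 3 lookups: 3 * 55 = 165 ms
Total = 95 + 165 = 260 ms

260


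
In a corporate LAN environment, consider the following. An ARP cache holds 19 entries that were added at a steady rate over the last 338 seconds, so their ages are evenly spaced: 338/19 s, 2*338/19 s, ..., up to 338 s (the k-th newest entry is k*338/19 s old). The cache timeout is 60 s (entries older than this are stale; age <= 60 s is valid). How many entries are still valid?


Ages are k * 338/19 s for k = 1..19 (spacing = 17.7895 s).
Entry k is valid iff k * 338/19 <= 60 iff k <= 19 * 60 / 338 = 3.3728
n_valid = floor(3.3728) = 3
(n_stale = 19 - 3 = 16)

3


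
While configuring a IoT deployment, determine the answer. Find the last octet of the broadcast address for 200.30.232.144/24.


Given: IP = 200.30.232.144, prefix = /24
Host bits = 32 - 24 = 8
Network last octet = 144 AND mask = 0
Host part size = 2^8 - 1 = 255
Broadcast last octet = 0 OR 255 = 255

255


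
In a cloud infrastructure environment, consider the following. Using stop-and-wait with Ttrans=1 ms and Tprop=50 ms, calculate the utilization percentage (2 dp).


Given: Ttrans = 1 ms, Tprop = 50 ms
RTT = 2 * Tprop = 2 * 50 = 100 ms
U = Ttrans / (Ttrans + RTT)
U = 1 / (1 + 100)
U = 1 / 101 = 0.009901
U% = 0.99%

0.99


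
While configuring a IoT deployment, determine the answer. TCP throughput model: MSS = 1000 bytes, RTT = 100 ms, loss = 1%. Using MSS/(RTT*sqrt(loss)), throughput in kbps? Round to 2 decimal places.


Given: MSS = 1000 bytes, RTT = 100 ms, loss = 1%
RTT in seconds = 100 / 1000 = 0.1
Loss rate = 1% = 0.01
sqrt(loss) = sqrt(0.01) = 0.1
Throughput (bytes/s) = 1000 / (0.1 * 0.1) = 100000.0000
Throughput (kbps) = 100000.0000 * 8 / 1000 = 800.000000 -> 800.00 kbps (2 dp)

800.00


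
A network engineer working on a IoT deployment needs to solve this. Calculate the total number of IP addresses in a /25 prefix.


Given: CIDR prefix /25
Host bits = 32 - 25 = 7
Total addresses = 2^7 = 128

128


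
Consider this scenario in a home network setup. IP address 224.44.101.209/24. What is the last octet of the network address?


Given: IP = 224.44.101.209, prefix = /24
Subnet mask = 255.255.255.0
Last octet of IP: 209
Last octet of mask: 0
Network last octet = 209 AND 0 = 0

0


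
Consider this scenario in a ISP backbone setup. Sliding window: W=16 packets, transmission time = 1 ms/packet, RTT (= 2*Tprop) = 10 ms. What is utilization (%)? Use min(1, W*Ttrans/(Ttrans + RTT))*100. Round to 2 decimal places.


Given: W = 16, Ttrans = 1 ms, RTT = 10 ms (= 2 * Tprop, Tprop = 5 ms)
Cycle time = Ttrans + RTT = 1 + 10 = 11 ms (first packet sent until its ACK returns)
W * Ttrans = 16 * 1 = 16 ms of sending per cycle
W * Ttrans / (Ttrans + RTT) = 16 / 11 = 1.454545
U = min(1, 1.454545) = 1.000000
U% = 100.00%

100.00


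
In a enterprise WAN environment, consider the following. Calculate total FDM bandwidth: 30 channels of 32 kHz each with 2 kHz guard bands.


Given: 30 channels, 32 kHz each, guard = 2 kHz
Channel bandwidth = 30 * 32 = 960 kHz
Guard bands = 29 gaps * 2 kHz = 58 kHz
Total = 960 + 58 = 1018 kHz

1018


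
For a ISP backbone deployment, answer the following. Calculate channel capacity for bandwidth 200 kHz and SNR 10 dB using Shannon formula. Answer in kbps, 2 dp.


Given: B = 200 kHz, SNR = 10 dB
SNR linear = 10^(10/10) = 10
1 + SNR = 11
log2(11) = 3.4594316186
C = 200 * 1000 * 3.4594316186 = 691886.3237 bps
C = 691.886324 kbps -> 691.89 kbps (2 dp)

691.89


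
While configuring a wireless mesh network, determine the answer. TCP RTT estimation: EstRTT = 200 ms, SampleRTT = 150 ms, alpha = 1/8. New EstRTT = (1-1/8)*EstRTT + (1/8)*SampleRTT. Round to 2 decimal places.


Given: EstRTT = 200 ms, SampleRTT = 150 ms, alpha = 1/8
New EstRTT = (1 - alpha) * EstRTT + alpha * SampleRTT
(7/8) * 200 = 175
(1/8) * 150 = 18.75
New EstRTT = 175 + 18.75 = 193.75 ms -> 193.75 ms (2 dp)

193.75


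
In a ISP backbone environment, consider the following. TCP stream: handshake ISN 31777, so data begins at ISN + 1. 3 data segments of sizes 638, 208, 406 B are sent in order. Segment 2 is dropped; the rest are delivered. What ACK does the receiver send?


SYN uses sequence number 31777; first data byte = ISN + 1 = 31778.
Segment 1: SEQ = 31778, len = 638 B, covers [31778, 32415]
Segment 2: SEQ = 32416, len = 208 B, covers [32416, 32623] [LOST]
Segment 3: SEQ = 32624, len = 406 B, covers [32624, 33029]
In-order data received: bytes [31778, 32415] (segments 1..1).
Segment 2 missing -> gap begins at byte 32416; later segments buffered out of order.
Cumulative ACK = next expected in-order byte = 31778 + 638 = 32416

32416


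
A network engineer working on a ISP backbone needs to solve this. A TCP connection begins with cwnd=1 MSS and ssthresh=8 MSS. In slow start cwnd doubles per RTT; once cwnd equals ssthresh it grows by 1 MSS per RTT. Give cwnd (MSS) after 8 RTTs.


RTT 0: cwnd = 1 MSS (initial)
RTT 1: cwnd = 2 MSS (slow start, doubled)
RTT 2: cwnd = 4 MSS (slow start, doubled)
RTT 3: cwnd = 8 MSS (slow start, doubled)
RTT 4: cwnd = 9 MSS (congestion avoidance, +1)
RTT 5: cwnd = 10 MSS (congestion avoidance, +1)
RTT 6: cwnd = 11 MSS (congestion avoidance, +1)
RTT 7: cwnd = 12 MSS (congestion avoidance, +1)
RTT 8: cwnd = 13 MSS (congestion avoidance, +1)

13


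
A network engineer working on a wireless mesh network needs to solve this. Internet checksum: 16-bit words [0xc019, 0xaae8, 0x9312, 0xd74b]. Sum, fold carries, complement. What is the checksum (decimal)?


Given words: [0xc019, 0xaae8, 0x9312, 0xd74b]
Step 1: Sum all words
Raw sum = 49177 + 43752 + 37650 + 55115 = 185694
Step 2: Fold carry: (54622 + 2) = 54624
One's complement = ~54624 & 0xFFFF = 10911

10911


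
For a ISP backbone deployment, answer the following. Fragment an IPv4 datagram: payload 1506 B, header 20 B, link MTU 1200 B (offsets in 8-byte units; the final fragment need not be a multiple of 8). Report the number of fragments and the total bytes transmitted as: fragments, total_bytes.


Max data per non-final fragment = floor((MTU - header)/8)*8 = floor((1200 - 20)/8)*8 = floor(1180/8)*8 = 1176 B
Final fragment needs no 8-byte alignment: it can carry up to MTU - header = 1180 B
Non-final fragments needed = ceil((payload - 1180) / 1176) = ceil(326/1176) = ceil(0.2772) = 1
Number of fragments = 1 + 1 = 2
Fragment sizes (data): 1 * 1176 B + 330 B (last, 330 <= 1180 OK)
Total bytes sent = payload + n_frags * header = 1506 + 2*20 = 1506 + 40 = 1546 B

2, 1546


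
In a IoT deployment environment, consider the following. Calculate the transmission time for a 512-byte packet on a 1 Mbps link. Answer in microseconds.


Given: packet = 512 bytes, bandwidth = 1 Mbps
Packet in bits = 512 * 8 = 4096 bits
Bandwidth = 1 * 10^6 = 1000000 bps
Time = 4096 / 1000000 seconds
Time in us = 4096 * 10^6 / 1000000 = 4096

4096


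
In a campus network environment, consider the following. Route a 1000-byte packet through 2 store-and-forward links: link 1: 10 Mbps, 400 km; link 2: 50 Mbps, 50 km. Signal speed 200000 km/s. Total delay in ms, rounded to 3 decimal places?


Packet = 1000 bytes = 8000 bits. Store-and-forward: sum (t_trans + t_prop) per link.
Link 1: t_trans = 8000/(10*10^6) s = 0.8000 ms; t_prop = 400/200000 s = 2.0000 ms; subtotal = 2.8000 ms
Link 2: t_trans = 8000/(50*10^6) s = 0.1600 ms; t_prop = 50/200000 s = 0.2500 ms; subtotal = 0.4100 ms
End-to-end = 2.8000 + 0.4100 = 3.2100 ms -> 3.210 ms (3 dp)

3.210


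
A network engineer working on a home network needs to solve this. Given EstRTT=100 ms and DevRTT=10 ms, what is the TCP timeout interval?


Given: EstRTT = 100 ms, DevRTT = 10 ms
Timeout = EstRTT + 4 * DevRTT
4 * DevRTT = 4 * 10 = 40
Timeout = 100 + 40 = 140 ms

140


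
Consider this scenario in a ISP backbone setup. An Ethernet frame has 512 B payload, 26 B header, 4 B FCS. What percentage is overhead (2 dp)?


Given: payload = 512 B, header = 26 B, trailer = 4 B
Overhead bytes = header + trailer = 26 + 4 = 30
Total frame = payload + overhead = 512 + 30 = 542
Overhead % = 30 / 542 * 100 = 5.5351% -> 5.54% (2 dp)

5.54


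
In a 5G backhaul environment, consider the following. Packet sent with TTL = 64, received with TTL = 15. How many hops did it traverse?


Given: initial TTL = 64, received TTL = 15
Hops = initial TTL - received TTL
Hops = 64 - 15 = 49

49


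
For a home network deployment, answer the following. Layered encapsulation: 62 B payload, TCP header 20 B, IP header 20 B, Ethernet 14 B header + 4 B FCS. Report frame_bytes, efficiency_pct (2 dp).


TCP segment = 62 + 20 = 82 B
IP packet = 82 + 20 = 102 B
Ethernet frame = 102 + 14 + 4 = 120 B
Efficiency = app / frame = 62 / 120 = 0.516667 = 51.6667% -> 51.67% (2 dp)

120, 51.67


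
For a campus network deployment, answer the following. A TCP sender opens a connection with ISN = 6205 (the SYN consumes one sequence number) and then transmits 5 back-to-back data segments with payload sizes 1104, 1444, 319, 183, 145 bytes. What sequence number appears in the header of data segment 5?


The SYN occupies sequence number ISN = 6205, so the first data byte is ISN + 1 = 6206.
SEQ of data segment i = (ISN + 1) + sum of payload sizes of segments 1..i-1.
Segment 1: SEQ = 6206, payload = 1104 bytes
Segment 2: SEQ = 7310, payload = 1444 bytes
Segment 3: SEQ = 8754, payload = 319 bytes
Segment 4: SEQ = 9073, payload = 183 bytes
Segment 5: SEQ = 9256, payload = 145 bytes
SEQ of segment 5 = 6206 + 1104 + 1444 + 319 + 183 = 9256

9256


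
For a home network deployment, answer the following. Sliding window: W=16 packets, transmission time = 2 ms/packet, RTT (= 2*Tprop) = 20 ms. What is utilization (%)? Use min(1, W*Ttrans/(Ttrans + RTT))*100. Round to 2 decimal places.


Given: W = 16, Ttrans = 2 ms, RTT = 20 ms (= 2 * Tprop, Tprop = 10 ms)
Cycle time = Ttrans + RTT = 2 + 20 = 22 ms (first packet sent until its ACK returns)
W * Ttrans = 16 * 2 = 32 ms of sending per cycle
W * Ttrans / (Ttrans + RTT) = 32 / 22 = 1.454545
U = min(1, 1.454545) = 1.000000
U% = 100.00%

100.00


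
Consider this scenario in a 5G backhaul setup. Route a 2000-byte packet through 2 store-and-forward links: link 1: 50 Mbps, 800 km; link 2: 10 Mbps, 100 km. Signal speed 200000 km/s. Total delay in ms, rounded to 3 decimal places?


Packet = 2000 bytes = 16000 bits. Store-and-forward: sum (t_trans + t_prop) per link.
Link 1: t_trans = 16000/(50*10^6) s = 0.3200 ms; t_prop = 800/200000 s = 4.0000 ms; subtotal = 4.3200 ms
Link 2: t_trans = 16000/(10*10^6) s = 1.6000 ms; t_prop = 100/200000 s = 0.5000 ms; subtotal = 2.1000 ms
End-to-end = 4.3200 + 2.1000 = 6.4200 ms -> 6.420 ms (3 dp)

6.420


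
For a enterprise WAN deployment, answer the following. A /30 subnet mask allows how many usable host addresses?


Given: subnet mask /30
Host bits = 32 - 30 = 2
Total addresses = 2^2 = 4
Usable hosts = 4 - 2 (network + broadcast) = 2

2


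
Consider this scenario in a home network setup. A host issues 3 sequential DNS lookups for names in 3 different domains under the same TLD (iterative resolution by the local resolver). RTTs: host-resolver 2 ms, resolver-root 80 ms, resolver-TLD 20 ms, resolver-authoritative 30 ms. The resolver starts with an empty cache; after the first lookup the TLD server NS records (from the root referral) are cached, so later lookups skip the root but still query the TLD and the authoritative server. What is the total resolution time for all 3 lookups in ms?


Lookup 1 (cold cache): local + root + TLD + auth = 2 + 80 + 20 + 30 = 132 ms
Lookups 2..3 (TLD NS cached -> skip root; new domain -> still ask TLD and auth): local + TLD + auth = 2 + 20 + 30 = 52 ms each
Remaining 2 lookups: 2 * 52 = 104 ms
Total = 132 + 104 = 236 ms

236


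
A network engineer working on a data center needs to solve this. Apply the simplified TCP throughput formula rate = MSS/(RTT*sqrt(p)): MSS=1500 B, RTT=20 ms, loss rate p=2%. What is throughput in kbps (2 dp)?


Given: MSS = 1500 bytes, RTT = 20 ms, loss = 2%
RTT in seconds = 20 / 1000 = 0.02
Loss rate = 2% = 0.02
sqrt(loss) = sqrt(0.02) = 0.141421356237
Throughput (bytes/s) = 1500 / (0.02 * 0.141421356237) = 530330.0859
Throughput (kbps) = 530330.0859 * 8 / 1000 = 4242.640687 -> 4242.64 kbps (2 dp)

4242.64


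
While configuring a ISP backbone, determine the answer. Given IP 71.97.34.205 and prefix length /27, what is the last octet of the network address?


Given: IP = 71.97.34.205, prefix = /27
Subnet mask = 255.255.255.224
Last octet of IP: 205
Last octet of mask: 224
Network last octet = 205 AND 224 = 192

192


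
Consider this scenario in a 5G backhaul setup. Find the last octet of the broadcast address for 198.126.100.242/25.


Given: IP = 198.126.100.242, prefix = /25
Host bits = 32 - 25 = 7
Network last octet = 242 AND mask = 128
Host part size = 2^7 - 1 = 127
Broadcast last octet = 128 OR 127 = 255

255


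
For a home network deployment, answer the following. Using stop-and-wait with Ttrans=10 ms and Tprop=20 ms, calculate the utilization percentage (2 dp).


Given: Ttrans = 10 ms, Tprop = 20 ms
RTT = 2 * Tprop = 2 * 20 = 40 ms
U = Ttrans / (Ttrans + RTT)
U = 10 / (10 + 40)
U = 10 / 50 = 0.2
U% = 20.00%

20.00


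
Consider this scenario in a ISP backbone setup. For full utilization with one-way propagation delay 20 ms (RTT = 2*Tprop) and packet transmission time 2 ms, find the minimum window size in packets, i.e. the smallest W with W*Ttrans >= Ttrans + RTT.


Given: Ttrans = 2 ms, RTT = 40 ms (= 2 * Tprop, Tprop = 20 ms)
Time until first ACK returns = Ttrans + RTT = 2 + 40 = 42 ms
Need W * Ttrans >= Ttrans + RTT  ->  W >= (Ttrans + RTT) / Ttrans
(Ttrans + RTT) / Ttrans = 42 / 2 = 21
W_min = ceil(21) = 21

21


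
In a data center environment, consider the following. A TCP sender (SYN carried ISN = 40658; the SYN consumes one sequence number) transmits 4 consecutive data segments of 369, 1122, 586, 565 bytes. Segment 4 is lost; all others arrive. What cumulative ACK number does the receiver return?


SYN uses sequence number 40658; first data byte = ISN + 1 = 40659.
Segment 1: SEQ = 40659, len = 369 B, covers [40659, 41027]
Segment 2: SEQ = 41028, len = 1122 B, covers [41028, 42149]
Segment 3: SEQ = 42150, len = 586 B, covers [42150, 42735]
Segment 4: SEQ = 42736, len = 565 B, covers [42736, 43300] [LOST]
In-order data received: bytes [40659, 42735] (segments 1..3).
Segment 4 missing -> gap begins at byte 42736.
Cumulative ACK = next expected in-order byte = 40659 + 369 + 1122 + 586 = 42736

42736


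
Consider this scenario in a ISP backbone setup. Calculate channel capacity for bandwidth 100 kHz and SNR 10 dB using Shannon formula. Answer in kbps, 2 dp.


Given: B = 100 kHz, SNR = 10 dB
SNR linear = 10^(10/10) = 10
1 + SNR = 11
log2(11) = 3.4594316186
C = 100 * 1000 * 3.4594316186 = 345943.1619 bps
C = 345.943162 kbps -> 345.94 kbps (2 dp)

345.94


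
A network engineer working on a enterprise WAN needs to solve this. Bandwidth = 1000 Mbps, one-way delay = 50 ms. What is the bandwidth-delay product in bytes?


Given: bandwidth = 1000 Mbps, delay = 50 ms
BDP in bits = 1000 * 10^6 * 50 / 1000
BDP in bits = 50000000
BDP in bytes = 50000000 / 8 = 6250000

6250000


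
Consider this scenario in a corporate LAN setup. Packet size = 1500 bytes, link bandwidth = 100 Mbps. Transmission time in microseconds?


Given: packet = 1500 bytes, bandwidth = 100 Mbps
Packet in bits = 1500 * 8 = 12000 bits
Bandwidth = 100 * 10^6 = 100000000 bps
Time = 12000 / 100000000 seconds
Time in us = 12000 * 10^6 / 100000000 = 120

120


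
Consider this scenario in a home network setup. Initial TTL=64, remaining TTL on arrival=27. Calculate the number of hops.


Given: initial TTL = 64, received TTL = 27
Hops = initial TTL - received TTL
Hops = 64 - 27 = 37

37


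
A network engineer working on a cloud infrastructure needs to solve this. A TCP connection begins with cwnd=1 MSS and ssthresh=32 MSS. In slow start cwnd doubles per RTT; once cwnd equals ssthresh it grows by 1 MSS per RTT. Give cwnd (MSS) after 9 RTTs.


RTT 0: cwnd = 1 MSS (initial)
RTT 1: cwnd = 2 MSS (slow start, doubled)
RTT 2: cwnd = 4 MSS (slow start, doubled)
RTT 3: cwnd = 8 MSS (slow start, doubled)
RTT 4: cwnd = 16 MSS (slow start, doubled)
RTT 5: cwnd = 32 MSS (slow start, doubled)
RTT 6: cwnd = 33 MSS (congestion avoidance, +1)
RTT 7: cwnd = 34 MSS (congestion avoidance, +1)
RTT 8: cwnd = 35 MSS (congestion avoidance, +1)
RTT 9: cwnd = 36 MSS (congestion avoidance, +1)

36


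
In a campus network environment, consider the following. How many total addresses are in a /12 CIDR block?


Given: CIDR prefix /12
Host bits = 32 - 12 = 20
Total addresses = 2^20 = 1048576

1048576


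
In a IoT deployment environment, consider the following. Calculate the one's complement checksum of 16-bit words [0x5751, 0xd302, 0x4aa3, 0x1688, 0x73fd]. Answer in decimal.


Given words: [0x5751, 0xd302, 0x4aa3, 0x1688, 0x73fd]
Step 1: Sum all words
Raw sum = 22353 + 54018 + 19107 + 5768 + 29693 = 130939
Step 2: Fold carry: (65403 + 1) = 65404
One's complement = ~65404 & 0xFFFF = 131

131


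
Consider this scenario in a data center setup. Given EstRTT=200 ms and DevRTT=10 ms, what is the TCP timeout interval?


Given: EstRTT = 200 ms, DevRTT = 10 ms
Timeout = EstRTT + 4 * DevRTT
4 * DevRTT = 4 * 10 = 40
Timeout = 200 + 40 = 240 ms

240


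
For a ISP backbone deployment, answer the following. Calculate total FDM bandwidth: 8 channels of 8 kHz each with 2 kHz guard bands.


Given: 8 channels, 8 kHz each, guard = 2 kHz
Channel bandwidth = 8 * 8 = 64 kHz
Guard bands = 7 gaps * 2 kHz = 14 kHz
Total = 64 + 14 = 78 kHz

78


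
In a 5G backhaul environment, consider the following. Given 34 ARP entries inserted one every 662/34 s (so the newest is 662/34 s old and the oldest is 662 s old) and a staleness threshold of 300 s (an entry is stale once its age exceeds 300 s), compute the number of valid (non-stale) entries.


Ages are k * 662/34 s for k = 1..34 (spacing = 19.4706 s).
Entry k is valid iff k * 662/34 <= 300 iff k <= 34 * 300 / 662 = 15.4079
n_valid = floor(15.4079) = 15
(n_stale = 34 - 15 = 19)

15


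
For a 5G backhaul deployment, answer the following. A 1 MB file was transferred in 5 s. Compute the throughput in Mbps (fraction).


Given: file = 1 MB, time = 5 s
File in Mb = 1 * 8 = 8 Mb
Throughput = 8 / 5 Mbps
Throughput = 8/5 Mbps

8/5


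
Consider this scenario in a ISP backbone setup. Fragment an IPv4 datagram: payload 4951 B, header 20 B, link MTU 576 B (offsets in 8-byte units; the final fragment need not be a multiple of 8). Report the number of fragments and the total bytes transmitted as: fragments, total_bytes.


Max data per non-final fragment = floor((MTU - header)/8)*8 = floor((576 - 20)/8)*8 = floor(556/8)*8 = 552 B
Final fragment needs no 8-byte alignment: it can carry up to MTU - header = 556 B
Non-final fragments needed = ceil((payload - 556) / 552) = ceil(4395/552) = ceil(7.9620) = 8
Number of fragments = 8 + 1 = 9
Fragment sizes (data): 8 * 552 B + 535 B (last, 535 <= 556 OK)
Total bytes sent = payload + n_frags * header = 4951 + 9*20 = 4951 + 180 = 5131 B

9, 5131


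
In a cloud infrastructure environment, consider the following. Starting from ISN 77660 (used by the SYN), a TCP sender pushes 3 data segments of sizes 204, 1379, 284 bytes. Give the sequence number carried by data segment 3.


The SYN occupies sequence number ISN = 77660, so the first data byte is ISN + 1 = 77661.
SEQ of data segment i = (ISN + 1) + sum of payload sizes of segments 1..i-1.
Segment 1: SEQ = 77661, payload = 204 bytes
Segment 2: SEQ = 77865, payload = 1379 bytes
Segment 3: SEQ = 79244, payload = 284 bytes
SEQ of segment 3 = 77661 + 204 + 1379 = 79244

79244


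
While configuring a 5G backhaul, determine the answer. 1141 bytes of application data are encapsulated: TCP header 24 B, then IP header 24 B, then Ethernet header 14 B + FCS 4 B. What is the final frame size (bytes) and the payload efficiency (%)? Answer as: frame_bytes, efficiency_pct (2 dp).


TCP segment = 1141 + 24 = 1165 B
IP packet = 1165 + 24 = 1189 B
Ethernet frame = 1189 + 14 + 4 = 1207 B
Efficiency = app / frame = 1141 / 1207 = 0.945319 = 94.5319% -> 94.53% (2 dp)

1207, 94.53


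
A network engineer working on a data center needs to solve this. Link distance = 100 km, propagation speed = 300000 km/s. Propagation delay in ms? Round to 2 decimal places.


Given: distance = 100 km, speed = 300000 km/s
Delay = distance / speed = 100 / 300000 seconds
Delay in ms = 100 * 1000 / 300000
Delay = 0.3333 ms
Rounded to 2 dp = 0.33 ms

0.33


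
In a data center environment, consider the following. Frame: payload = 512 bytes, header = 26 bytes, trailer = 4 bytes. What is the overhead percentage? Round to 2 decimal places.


Given: payload = 512 B, header = 26 B, trailer = 4 B
Overhead bytes = header + trailer = 26 + 4 = 30
Total frame = payload + overhead = 512 + 30 = 542
Overhead % = 30 / 542 * 100 = 5.5351% -> 5.54% (2 dp)

5.54


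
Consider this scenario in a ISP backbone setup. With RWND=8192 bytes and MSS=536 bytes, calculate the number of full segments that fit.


Given: RWND = 8192 bytes, MSS = 536 bytes
Full segments = floor(RWND / MSS)
Full segments = floor(8192 / 536)
Full segments = floor(15.2836) = 15

15


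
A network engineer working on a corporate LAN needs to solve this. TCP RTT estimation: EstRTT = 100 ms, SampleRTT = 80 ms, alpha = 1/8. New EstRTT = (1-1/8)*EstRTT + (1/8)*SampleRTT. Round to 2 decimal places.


Given: EstRTT = 100 ms, SampleRTT = 80 ms, alpha = 1/8
New EstRTT = (1 - alpha) * EstRTT + alpha * SampleRTT
(7/8) * 100 = 87.5
(1/8) * 80 = 10
New EstRTT = 87.5 + 10 = 97.5 ms -> 97.50 ms (2 dp)

97.50


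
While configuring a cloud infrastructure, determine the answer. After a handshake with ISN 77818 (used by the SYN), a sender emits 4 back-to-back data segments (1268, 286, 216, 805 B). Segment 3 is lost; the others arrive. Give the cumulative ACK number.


SYN uses sequence number 77818; first data byte = ISN + 1 = 77819.
Segment 1: SEQ = 77819, len = 1268 B, covers [77819, 79086]
Segment 2: SEQ = 79087, len = 286 B, covers [79087, 79372]
Segment 3: SEQ = 79373, len = 216 B, covers [79373, 79588] [LOST]
Segment 4: SEQ = 79589, len = 805 B, covers [79589, 80393]
In-order data received: bytes [77819, 79372] (segments 1..2).
Segment 3 missing -> gap begins at byte 79373; later segments buffered out of order.
Cumulative ACK = next expected in-order byte = 77819 + 1268 + 286 = 79373

79373


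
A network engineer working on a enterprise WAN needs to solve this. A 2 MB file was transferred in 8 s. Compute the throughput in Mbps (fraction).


Given: file = 2 MB, time = 8 s
File in Mb = 2 * 8 = 16 Mb
Throughput = 16 / 8 Mbps
Throughput = 2 Mbps

2


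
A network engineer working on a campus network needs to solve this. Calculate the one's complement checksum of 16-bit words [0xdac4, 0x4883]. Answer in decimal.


Given words: [0xdac4, 0x4883]
Step 1: Sum all words
Raw sum = 56004 + 18563 = 74567
Step 2: Fold carry: (9031 + 1) = 9032
One's complement = ~9032 & 0xFFFF = 56503

56503


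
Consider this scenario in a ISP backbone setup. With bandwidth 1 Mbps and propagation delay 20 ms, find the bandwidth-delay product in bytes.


Given: bandwidth = 1 Mbps, delay = 20 ms
BDP in bits = 1 * 10^6 * 20 / 1000
BDP in bits = 20000
BDP in bytes = 20000 / 8 = 2500

2500


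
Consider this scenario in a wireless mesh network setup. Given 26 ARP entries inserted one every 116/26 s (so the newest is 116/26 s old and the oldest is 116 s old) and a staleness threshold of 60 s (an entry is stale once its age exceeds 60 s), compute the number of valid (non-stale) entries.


Ages are k * 116/26 s for k = 1..26 (spacing = 4.4615 s).
Entry k is valid iff k * 116/26 <= 60 iff k <= 26 * 60 / 116 = 13.4483
n_valid = floor(13.4483) = 13
(n_stale = 26 - 13 = 13)

13


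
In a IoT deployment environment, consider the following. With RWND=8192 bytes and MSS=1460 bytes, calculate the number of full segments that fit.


Given: RWND = 8192 bytes, MSS = 1460 bytes
Full segments = floor(RWND / MSS)
Full segments = floor(8192 / 1460)
Full segments = floor(5.611) = 5

5


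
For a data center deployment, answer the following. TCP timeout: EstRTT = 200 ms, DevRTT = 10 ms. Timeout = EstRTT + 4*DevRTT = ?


Given: EstRTT = 200 ms, DevRTT = 10 ms
Timeout = EstRTT + 4 * DevRTT
4 * DevRTT = 4 * 10 = 40
Timeout = 200 + 40 = 240 ms

240


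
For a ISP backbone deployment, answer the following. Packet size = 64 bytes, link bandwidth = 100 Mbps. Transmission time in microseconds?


Given: packet = 64 bytes, bandwidth = 100 Mbps
Packet in bits = 64 * 8 = 512 bits
Bandwidth = 100 * 10^6 = 100000000 bps
Time = 512 / 100000000 seconds
Time in us = 512 * 10^6 / 100000000 = 5.12

5.12


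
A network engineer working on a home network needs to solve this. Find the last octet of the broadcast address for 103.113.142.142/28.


Given: IP = 103.113.142.142, prefix = /28
Host bits = 32 - 28 = 4
Network last octet = 142 AND mask = 128
Host part size = 2^4 - 1 = 15
Broadcast last octet = 128 OR 15 = 143

143


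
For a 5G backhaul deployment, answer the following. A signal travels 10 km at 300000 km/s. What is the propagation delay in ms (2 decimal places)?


Given: distance = 10 km, speed = 300000 km/s
Delay = distance / speed = 10 / 300000 seconds
Delay in ms = 10 * 1000 / 300000
Delay = 0.0333 ms
Rounded to 2 dp = 0.03 ms

0.03


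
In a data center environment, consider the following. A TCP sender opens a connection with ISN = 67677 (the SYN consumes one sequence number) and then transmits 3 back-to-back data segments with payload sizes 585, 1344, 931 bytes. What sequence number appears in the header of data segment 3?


The SYN occupies sequence number ISN = 67677, so the first data byte is ISN + 1 = 67678.
SEQ of data segment i = (ISN + 1) + sum of payload sizes of segments 1..i-1.
Segment 1: SEQ = 67678, payload = 585 bytes
Segment 2: SEQ = 68263, payload = 1344 bytes
Segment 3: SEQ = 69607, payload = 931 bytes
SEQ of segment 3 = 67678 + 585 + 1344 = 69607

69607


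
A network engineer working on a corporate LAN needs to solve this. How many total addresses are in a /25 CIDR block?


Given: CIDR prefix /25
Host bits = 32 - 25 = 7
Total addresses = 2^7 = 128

128


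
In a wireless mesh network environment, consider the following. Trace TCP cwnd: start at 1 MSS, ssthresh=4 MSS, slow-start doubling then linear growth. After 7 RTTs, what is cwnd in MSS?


RTT 0: cwnd = 1 MSS (initial)
RTT 1: cwnd = 2 MSS (slow start, doubled)
RTT 2: cwnd = 4 MSS (slow start, doubled)
RTT 3: cwnd = 5 MSS (congestion avoidance, +1)
RTT 4: cwnd = 6 MSS (congestion avoidance, +1)
RTT 5: cwnd = 7 MSS (congestion avoidance, +1)
RTT 6: cwnd = 8 MSS (congestion avoidance, +1)
RTT 7: cwnd = 9 MSS (congestion avoidance, +1)

9


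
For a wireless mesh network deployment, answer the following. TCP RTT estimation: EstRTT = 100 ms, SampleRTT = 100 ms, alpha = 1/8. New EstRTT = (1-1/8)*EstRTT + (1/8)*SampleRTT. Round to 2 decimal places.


Given: EstRTT = 100 ms, SampleRTT = 100 ms, alpha = 1/8
New EstRTT = (1 - alpha) * EstRTT + alpha * SampleRTT
(7/8) * 100 = 87.5
(1/8) * 100 = 12.5
New EstRTT = 87.5 + 12.5 = 100 ms -> 100.00 ms (2 dp)

100.00


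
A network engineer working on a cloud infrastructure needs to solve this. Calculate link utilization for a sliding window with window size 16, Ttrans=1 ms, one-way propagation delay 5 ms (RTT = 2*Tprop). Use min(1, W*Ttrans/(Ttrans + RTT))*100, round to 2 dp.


Given: W = 16, Ttrans = 1 ms, RTT = 10 ms (= 2 * Tprop, Tprop = 5 ms)
Cycle time = Ttrans + RTT = 1 + 10 = 11 ms (first packet sent until its ACK returns)
W * Ttrans = 16 * 1 = 16 ms of sending per cycle
W * Ttrans / (Ttrans + RTT) = 16 / 11 = 1.454545
U = min(1, 1.454545) = 1.000000
U% = 100.00%

100.00


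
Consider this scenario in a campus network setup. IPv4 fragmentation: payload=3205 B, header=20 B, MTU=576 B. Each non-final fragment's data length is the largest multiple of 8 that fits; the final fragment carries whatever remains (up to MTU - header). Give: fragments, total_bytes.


Max data per non-final fragment = floor((MTU - header)/8)*8 = floor((576 - 20)/8)*8 = floor(556/8)*8 = 552 B
Final fragment needs no 8-byte alignment: it can carry up to MTU - header = 556 B
Non-final fragments needed = ceil((payload - 556) / 552) = ceil(2649/552) = ceil(4.7989) = 5
Number of fragments = 5 + 1 = 6
Fragment sizes (data): 5 * 552 B + 445 B (last, 445 <= 556 OK)
Total bytes sent = payload + n_frags * header = 3205 + 6*20 = 3205 + 120 = 3325 B

6, 3325


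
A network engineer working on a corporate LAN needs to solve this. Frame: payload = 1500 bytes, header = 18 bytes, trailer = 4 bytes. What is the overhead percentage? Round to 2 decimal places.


Given: payload = 1500 B, header = 18 B, trailer = 4 B
Overhead bytes = header + trailer = 18 + 4 = 22
Total frame = payload + overhead = 1500 + 22 = 1522
Overhead % = 22 / 1522 * 100 = 1.4455% -> 1.45% (2 dp)

1.45


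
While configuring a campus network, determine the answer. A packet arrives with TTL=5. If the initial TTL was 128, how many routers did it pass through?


Given: initial TTL = 128, received TTL = 5
Hops = initial TTL - received TTL
Hops = 128 - 5 = 123

123


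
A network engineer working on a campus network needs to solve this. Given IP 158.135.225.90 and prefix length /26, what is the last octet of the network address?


Given: IP = 158.135.225.90, prefix = /26
Subnet mask = 255.255.255.192
Last octet of IP: 90
Last octet of mask: 192
Network last octet = 90 AND 192 = 64

64


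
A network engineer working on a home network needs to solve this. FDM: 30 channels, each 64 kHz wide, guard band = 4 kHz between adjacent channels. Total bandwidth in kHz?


Given: 30 channels, 64 kHz each, guard = 4 kHz
Channel bandwidth = 30 * 64 = 1920 kHz
Guard bands = 29 gaps * 4 kHz = 116 kHz
Total = 1920 + 116 = 2036 kHz

2036


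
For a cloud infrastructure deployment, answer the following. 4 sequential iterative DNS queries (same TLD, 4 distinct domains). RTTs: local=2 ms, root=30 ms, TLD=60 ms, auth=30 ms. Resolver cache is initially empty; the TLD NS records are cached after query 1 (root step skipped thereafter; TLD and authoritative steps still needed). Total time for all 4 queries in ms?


Lookup 1 (cold cache): local + root + TLD + auth = 2 + 30 + 60 + 30 = 122 ms
Lookups 2..4 (TLD NS cached -> skip root; new domain -> still ask TLD and auth): local + TLD + auth = 2 + 60 + 30 = 92 ms each
Remaining 3 lookups: 3 * 92 = 276 ms
Total = 122 + 276 = 398 ms

398


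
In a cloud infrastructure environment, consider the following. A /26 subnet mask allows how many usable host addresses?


Given: subnet mask /26
Host bits = 32 - 26 = 6
Total addresses = 2^6 = 64
Usable hosts = 64 - 2 (network + broadcast) = 62

62


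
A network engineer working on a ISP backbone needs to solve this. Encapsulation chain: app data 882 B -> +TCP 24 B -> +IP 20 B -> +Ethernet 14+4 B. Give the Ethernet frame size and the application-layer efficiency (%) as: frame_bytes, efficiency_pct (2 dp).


TCP segment = 882 + 24 = 906 B
IP packet = 906 + 20 = 926 B
Ethernet frame = 926 + 14 + 4 = 944 B
Efficiency = app / frame = 882 / 944 = 0.934322 = 93.4322% -> 93.43% (2 dp)

944, 93.43


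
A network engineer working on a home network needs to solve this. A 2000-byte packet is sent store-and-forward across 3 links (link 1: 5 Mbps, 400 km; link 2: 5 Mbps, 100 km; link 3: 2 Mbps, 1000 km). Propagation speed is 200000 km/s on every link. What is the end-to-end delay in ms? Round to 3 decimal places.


Packet = 2000 bytes = 16000 bits. Store-and-forward: sum (t_trans + t_prop) per link.
Link 1: t_trans = 16000/(5*10^6) s = 3.2000 ms; t_prop = 400/200000 s = 2.0000 ms; subtotal = 5.2000 ms
Link 2: t_trans = 16000/(5*10^6) s = 3.2000 ms; t_prop = 100/200000 s = 0.5000 ms; subtotal = 3.7000 ms
Link 3: t_trans = 16000/(2*10^6) s = 8.0000 ms; t_prop = 1000/200000 s = 5.0000 ms; subtotal = 13.0000 ms
End-to-end = 5.2000 + 3.7000 + 13.0000 = 21.9000 ms -> 21.900 ms (3 dp)

21.900


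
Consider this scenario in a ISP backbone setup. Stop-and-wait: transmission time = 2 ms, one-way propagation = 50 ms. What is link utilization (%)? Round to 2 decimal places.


Given: Ttrans = 2 ms, Tprop = 50 ms
RTT = 2 * Tprop = 2 * 50 = 100 ms
U = Ttrans / (Ttrans + RTT)
U = 2 / (2 + 100)
U = 2 / 102 = 0.019608
U% = 1.96%

1.96


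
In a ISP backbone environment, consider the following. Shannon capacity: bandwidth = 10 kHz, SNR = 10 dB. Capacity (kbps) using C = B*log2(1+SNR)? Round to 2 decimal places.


Given: B = 10 kHz, SNR = 10 dB
SNR linear = 10^(10/10) = 10
1 + SNR = 11
log2(11) = 3.4594316186
C = 10 * 1000 * 3.4594316186 = 34594.3162 bps
C = 34.594316 kbps -> 34.59 kbps (2 dp)

34.59


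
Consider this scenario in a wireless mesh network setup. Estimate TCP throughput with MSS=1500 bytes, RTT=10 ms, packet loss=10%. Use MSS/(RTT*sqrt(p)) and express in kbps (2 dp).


Given: MSS = 1500 bytes, RTT = 10 ms, loss = 10%
RTT in seconds = 10 / 1000 = 0.01
Loss rate = 10% = 0.1
sqrt(loss) = sqrt(0.1) = 0.316227766017
Throughput (bytes/s) = 1500 / (0.01 * 0.316227766017) = 474341.6490
Throughput (kbps) = 474341.6490 * 8 / 1000 = 3794.733192 -> 3794.73 kbps (2 dp)

3794.73


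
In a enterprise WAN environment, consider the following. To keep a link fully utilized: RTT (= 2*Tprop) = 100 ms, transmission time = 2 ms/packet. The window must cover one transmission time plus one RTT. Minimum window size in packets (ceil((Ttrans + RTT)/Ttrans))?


Given: Ttrans = 2 ms, RTT = 100 ms (= 2 * Tprop, Tprop = 50 ms)
Time until first ACK returns = Ttrans + RTT = 2 + 100 = 102 ms
Need W * Ttrans >= Ttrans + RTT  ->  W >= (Ttrans + RTT) / Ttrans
(Ttrans + RTT) / Ttrans = 102 / 2 = 51
W_min = ceil(51) = 51

51


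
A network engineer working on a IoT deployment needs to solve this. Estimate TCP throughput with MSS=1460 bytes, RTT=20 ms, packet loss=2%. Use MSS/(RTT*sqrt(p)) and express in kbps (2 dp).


Given: MSS = 1460 bytes, RTT = 20 ms, loss = 2%
RTT in seconds = 20 / 1000 = 0.02
Loss rate = 2% = 0.02
sqrt(loss) = sqrt(0.02) = 0.141421356237
Throughput (bytes/s) = 1460 / (0.02 * 0.141421356237) = 516187.9503
Throughput (kbps) = 516187.9503 * 8 / 1000 = 4129.503602 -> 4129.50 kbps (2 dp)

4129.50


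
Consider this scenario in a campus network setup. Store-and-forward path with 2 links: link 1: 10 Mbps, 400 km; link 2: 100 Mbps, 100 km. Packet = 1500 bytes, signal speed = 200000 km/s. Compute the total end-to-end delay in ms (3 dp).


Packet = 1500 bytes = 12000 bits. Store-and-forward: sum (t_trans + t_prop) per link.
Link 1: t_trans = 12000/(10*10^6) s = 1.2000 ms; t_prop = 400/200000 s = 2.0000 ms; subtotal = 3.2000 ms
Link 2: t_trans = 12000/(100*10^6) s = 0.1200 ms; t_prop = 100/200000 s = 0.5000 ms; subtotal = 0.6200 ms
End-to-end = 3.2000 + 0.6200 = 3.8200 ms -> 3.820 ms (3 dp)

3.820


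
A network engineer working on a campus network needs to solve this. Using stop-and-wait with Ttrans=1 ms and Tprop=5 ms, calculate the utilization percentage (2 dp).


Given: Ttrans = 1 ms, Tprop = 5 ms
RTT = 2 * Tprop = 2 * 5 = 10 ms
U = Ttrans / (Ttrans + RTT)
U = 1 / (1 + 10)
U = 1 / 11 = 0.090909
U% = 9.09%

9.09


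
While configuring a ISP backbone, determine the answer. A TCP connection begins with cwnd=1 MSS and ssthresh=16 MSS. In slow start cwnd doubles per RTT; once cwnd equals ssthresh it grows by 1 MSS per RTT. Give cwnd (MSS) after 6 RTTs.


RTT 0: cwnd = 1 MSS (initial)
RTT 1: cwnd = 2 MSS (slow start, doubled)
RTT 2: cwnd = 4 MSS (slow start, doubled)
RTT 3: cwnd = 8 MSS (slow start, doubled)
RTT 4: cwnd = 16 MSS (slow start, doubled)
RTT 5: cwnd = 17 MSS (congestion avoidance, +1)
RTT 6: cwnd = 18 MSS (congestion avoidance, +1)

18


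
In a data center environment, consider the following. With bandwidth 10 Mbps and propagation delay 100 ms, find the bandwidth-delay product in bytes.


Given: bandwidth = 10 Mbps, delay = 100 ms
BDP in bits = 10 * 10^6 * 100 / 1000
BDP in bits = 1000000
BDP in bytes = 1000000 / 8 = 125000

125000


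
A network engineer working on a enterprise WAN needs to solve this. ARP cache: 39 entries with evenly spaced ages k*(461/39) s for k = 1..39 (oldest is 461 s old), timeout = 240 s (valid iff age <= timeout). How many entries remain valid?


Ages are k * 461/39 s for k = 1..39 (spacing = 11.8205 s).
Entry k is valid iff k * 461/39 <= 240 iff k <= 39 * 240 / 461 = 20.3037
n_valid = floor(20.3037) = 20
(n_stale = 39 - 20 = 19)

20


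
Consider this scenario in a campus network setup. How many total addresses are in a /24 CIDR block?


Given: CIDR prefix /24
Host bits = 32 - 24 = 8
Total addresses = 2^8 = 256

256


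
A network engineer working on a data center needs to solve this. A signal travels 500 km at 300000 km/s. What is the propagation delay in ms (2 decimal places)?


Given: distance = 500 km, speed = 300000 km/s
Delay = distance / speed = 500 / 300000 seconds
Delay in ms = 500 * 1000 / 300000
Delay = 1.6667 ms
Rounded to 2 dp = 1.67 ms

1.67


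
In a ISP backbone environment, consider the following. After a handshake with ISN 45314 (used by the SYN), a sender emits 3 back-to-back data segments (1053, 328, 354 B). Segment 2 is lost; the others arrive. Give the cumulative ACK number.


SYN uses sequence number 45314; first data byte = ISN + 1 = 45315.
Segment 1: SEQ = 45315, len = 1053 B, covers [45315, 46367]
Segment 2: SEQ = 46368, len = 328 B, covers [46368, 46695] [LOST]
Segment 3: SEQ = 46696, len = 354 B, covers [46696, 47049]
In-order data received: bytes [45315, 46367] (segments 1..1).
Segment 2 missing -> gap begins at byte 46368; later segments buffered out of order.
Cumulative ACK = next expected in-order byte = 45315 + 1053 = 46368

46368
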